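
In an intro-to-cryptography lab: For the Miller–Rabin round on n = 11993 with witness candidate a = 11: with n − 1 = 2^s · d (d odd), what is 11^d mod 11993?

n − 1 = 11992 = 2^3 · 1499, so s = 3 and d = 1499.
Repeated squaring mod 11993: 11^1 ≡ 11, 11^2 ≡ 121, 11^4 ≡ 2648, 11^8 ≡ 7992, 11^16 ≡ 9339, 11^32 ≡ 3825, 11^64 ≡ 11158, 11^128 ≡ 1631, 11^256 ≡ 9708, 11^512 ≡ 4270, 11^1024 ≡ 3540.
1499 = 1024 + 256 + 128 + 64 + 16 + 8 + 2 + 1, so 11^1499 ≡ 3540·9708·1631·11158·9339·7992·121·11 ≡ 3553 (mod 11993).

3553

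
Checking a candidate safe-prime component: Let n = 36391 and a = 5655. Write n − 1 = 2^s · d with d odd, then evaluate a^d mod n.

23262

n − 1 = 36390 = 2^1 · 18195, so s = 1 and d = 18195.
5655^18195 mod 36391 = 23262.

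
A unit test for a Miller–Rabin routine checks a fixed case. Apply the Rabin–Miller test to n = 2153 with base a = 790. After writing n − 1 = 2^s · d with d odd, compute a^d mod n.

1907

n − 1 = 2152 = 2^3 · 269, so s = 3 and d = 269.
Repeated squaring mod 2153: 790^1 ≡ 790, 790^2 ≡ 1883, 790^4 ≡ 1851, 790^8 ≡ 778, 790^16 ≡ 291, 790^32 ≡ 714, 790^64 ≡ 1688, 790^128 ≡ 925, 790^256 ≡ 884.
269 = 256 + 8 + 4 + 1, so 790^269 ≡ 884·778·1851·790 ≡ 1907 (mod 2153).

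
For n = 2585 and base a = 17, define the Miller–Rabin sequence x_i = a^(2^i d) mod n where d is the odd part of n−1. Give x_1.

n − 1 = 2584 = 2^3 · 323, so s = 3 and d = 323.
Repeated squaring mod 2585: 17^1 ≡ 17, 17^2 ≡ 289, 17^4 ≡ 801, 17^8 ≡ 521, 17^16 ≡ 16, 17^32 ≡ 256, 17^64 ≡ 911, 17^128 ≡ 136, 17^256 ≡ 401.
323 = 256 + 64 + 2 + 1, so 17^323 ≡ 401·911·289·17 ≡ 2273 (mod 2585).
x_0 = 2273.
x_1 = 2273^2 mod 2585 = 1699.

1699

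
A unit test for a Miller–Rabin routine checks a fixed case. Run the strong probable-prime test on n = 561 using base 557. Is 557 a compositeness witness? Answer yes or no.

n − 1 = 560 = 2^4 · 35, so s = 4 and d = 35.
Repeated squaring mod 561: 557^1 ≡ 557, 557^2 ≡ 16, 557^4 ≡ 256, 557^8 ≡ 460, 557^16 ≡ 103, 557^32 ≡ 511.
35 = 32 + 2 + 1, so 557^35 ≡ 511·16·557 ≡ 395 (mod 561).
x_0 = 557^35 mod 561 = 395.
x_0 is neither 1 nor 560, so continue squaring.
x_1 = 395^2 mod 561 = 67.
x_2 = 67^2 mod 561 = 1.
x_2 = 1 but x_1 ≠ ±1, a nontrivial square root of 1 — 557 is a witness and 561 is composite.

yes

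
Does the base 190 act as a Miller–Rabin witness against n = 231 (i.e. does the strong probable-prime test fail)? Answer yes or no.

no

n − 1 = 230 = 2^1 · 115, so s = 1 and d = 115.
By repeated squaring, 190^115 ≡ 1 (mod 231).
x_0 = 190^115 mod 231 = 1.
x_0 = 1, so 190 is not a witness.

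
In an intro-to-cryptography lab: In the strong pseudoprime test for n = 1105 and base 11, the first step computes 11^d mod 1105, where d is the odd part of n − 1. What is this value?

n − 1 = 1104 = 2^4 · 69, so s = 4 and d = 69.
Repeated squaring mod 1105: 11^1 ≡ 11, 11^2 ≡ 121, 11^4 ≡ 276, 11^8 ≡ 1036, 11^16 ≡ 341, 11^32 ≡ 256, 11^64 ≡ 341.
69 = 64 + 4 + 1, so 11^69 ≡ 341·276·11 ≡ 996 (mod 1105).

996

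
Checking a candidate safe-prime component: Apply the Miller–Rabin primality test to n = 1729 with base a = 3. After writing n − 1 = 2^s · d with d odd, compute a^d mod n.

664

n − 1 = 1728 = 2^6 · 27, so s = 6 and d = 27.
3^27 mod 1729 = 664.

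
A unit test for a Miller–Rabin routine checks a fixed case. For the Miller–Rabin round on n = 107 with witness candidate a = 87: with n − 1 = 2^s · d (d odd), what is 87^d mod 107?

n − 1 = 106 = 2^1 · 53, so s = 1 and d = 53.
87^53 mod 107 = 1.

1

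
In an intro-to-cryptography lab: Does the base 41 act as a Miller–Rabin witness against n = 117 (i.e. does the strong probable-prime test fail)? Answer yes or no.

n − 1 = 116 = 2^2 · 29, so s = 2 and d = 29.
x_0 = 41^29 mod 117 = 110.
x_0 is neither 1 nor 116, so continue squaring.
x_1 = 110^2 mod 117 = 49.
Reached i = s−1 = 1 without hitting −1: 41 is a Miller–Rabin witness and 117 is composite.

yes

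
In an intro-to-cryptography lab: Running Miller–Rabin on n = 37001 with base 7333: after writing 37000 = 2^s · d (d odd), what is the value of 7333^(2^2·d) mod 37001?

13792

n − 1 = 37000 = 2^3 · 4625, so s = 3 and d = 4625.
x_0 = 7333^4625 mod 37001 = 9221.
x_1 = 9221^2 mod 37001 = 35544.
x_2 = 35544^2 mod 37001 = 13792.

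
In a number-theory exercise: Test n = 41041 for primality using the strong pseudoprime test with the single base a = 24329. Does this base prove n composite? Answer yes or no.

n − 1 = 41040 = 2^4 · 2565, so s = 4 and d = 2565.
x_0 = 24329^2565 mod 41041 = 30997.
x_0 is neither 1 nor 41040, so continue squaring.
x_1 = 30997^2 mod 41041 = 3158.
x_2 = 3158^2 mod 41041 = 1.
x_2 = 1 but x_1 ≠ ±1, a nontrivial square root of 1 — 24329 is a witness and 41041 is composite.

yes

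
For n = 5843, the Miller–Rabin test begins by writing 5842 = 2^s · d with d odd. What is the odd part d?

2921

Halving: 5842 → 2921; 2921 is odd.
So 5842 = 2^1 · 2921.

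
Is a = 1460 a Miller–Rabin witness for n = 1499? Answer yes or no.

no

n − 1 = 1498 = 2^1 · 749, so s = 1 and d = 749.
x_0 = 1460^749 mod 1499 = 1498.
x_0 = 1498 ≡ −1, so 1460 is not a witness.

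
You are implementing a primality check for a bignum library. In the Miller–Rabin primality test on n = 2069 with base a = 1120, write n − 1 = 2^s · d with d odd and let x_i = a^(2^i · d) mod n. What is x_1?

2068

n − 1 = 2068 = 2^2 · 517, so s = 2 and d = 517.
x_0 = 1120^517 mod 2069 = 1905.
x_1 = 1905^2 mod 2069 = 2068.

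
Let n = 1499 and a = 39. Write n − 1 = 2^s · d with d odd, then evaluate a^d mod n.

1

n − 1 = 1498 = 2^1 · 749, so s = 1 and d = 749.
39^749 mod 1499 = 1.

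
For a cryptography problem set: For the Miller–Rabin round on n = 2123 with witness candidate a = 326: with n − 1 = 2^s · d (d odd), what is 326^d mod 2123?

491

n − 1 = 2122 = 2^1 · 1061, so s = 1 and d = 1061.
326^1061 mod 2123 = 491.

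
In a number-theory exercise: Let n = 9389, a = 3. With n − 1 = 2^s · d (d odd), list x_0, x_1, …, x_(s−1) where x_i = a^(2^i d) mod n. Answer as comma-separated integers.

n − 1 = 9388 = 2^2 · 2347, so s = 2 and d = 2347.
x_0 = 3^2347 mod 9389 = 5234.
x_1 = 5234^2 mod 9389 = 7043.

5234, 7043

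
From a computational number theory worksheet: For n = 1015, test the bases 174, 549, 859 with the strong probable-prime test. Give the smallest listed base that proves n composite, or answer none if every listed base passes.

n − 1 = 1014 = 2^1 · 507, so s = 1 and d = 507.
Base 174: x_0 = 174^507 mod 1015 = 174. x_0 ∉ {1, 1014} and s = 1, so 174 is a Miller–Rabin witness and 1015 is composite.
Base 549: x_0 = 549^507 mod 1015 = 804. x_0 ∉ {1, 1014} and s = 1, so 549 is a Miller–Rabin witness and 1015 is composite.
Base 859: x_0 = 859^507 mod 1015 = 699. x_0 ∉ {1, 1014} and s = 1, so 859 is a Miller–Rabin witness and 1015 is composite.
The smallest witness among the given bases is 174.

174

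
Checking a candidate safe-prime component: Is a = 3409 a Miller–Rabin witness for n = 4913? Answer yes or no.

yes

n − 1 = 4912 = 2^4 · 307, so s = 4 and d = 307.
x_0 = 3409^307 mod 4913 = 3109.
x_0 is neither 1 nor 4912, so continue squaring.
x_1 = 3109^2 mod 4913 = 2010.
x_2 = 2010^2 mod 4913 = 1614.
x_3 = 1614^2 mod 4913 = 1106.
Reached i = s−1 = 3 without hitting −1: 3409 is a Miller–Rabin witness and 4913 is composite.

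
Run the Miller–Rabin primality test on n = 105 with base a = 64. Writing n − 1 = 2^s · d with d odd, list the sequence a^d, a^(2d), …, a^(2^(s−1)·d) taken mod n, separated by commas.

n − 1 = 104 = 2^3 · 13, so s = 3 and d = 13.
x_0 = 64^13 mod 105 = 64.
x_1 = 64^2 mod 105 = 1.
x_2 = 1^2 mod 105 = 1.

64, 1, 1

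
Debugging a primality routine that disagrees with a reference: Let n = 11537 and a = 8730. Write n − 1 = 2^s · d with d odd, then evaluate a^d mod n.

n − 1 = 11536 = 2^4 · 721, so s = 4 and d = 721.
8730^721 mod 11537 = 3465.

3465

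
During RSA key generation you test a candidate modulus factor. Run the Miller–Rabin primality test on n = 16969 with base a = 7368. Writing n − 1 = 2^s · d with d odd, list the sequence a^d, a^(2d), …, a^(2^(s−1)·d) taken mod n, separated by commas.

n − 1 = 16968 = 2^3 · 2121, so s = 3 and d = 2121.
x_0 = 7368^2121 mod 16969 = 1650.
x_1 = 1650^2 mod 16969 = 7460.
x_2 = 7460^2 mod 16969 = 10249.

1650, 7460, 10249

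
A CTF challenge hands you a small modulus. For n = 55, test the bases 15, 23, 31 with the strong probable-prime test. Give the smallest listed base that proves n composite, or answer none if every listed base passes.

15

n − 1 = 54 = 2^1 · 27, so s = 1 and d = 27.
Base 15: x_0 = 15^27 mod 55 = 5. x_0 ∉ {1, 54} and s = 1, so 15 is a Miller–Rabin witness and 55 is composite.
Base 23: x_0 = 23^27 mod 55 = 12. x_0 ∉ {1, 54} and s = 1, so 23 is a Miller–Rabin witness and 55 is composite.
Base 31: x_0 = 31^27 mod 55 = 26. x_0 ∉ {1, 54} and s = 1, so 31 is a Miller–Rabin witness and 55 is composite.
The smallest witness among the given bases is 15.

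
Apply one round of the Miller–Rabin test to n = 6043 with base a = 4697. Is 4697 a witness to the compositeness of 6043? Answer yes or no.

n − 1 = 6042 = 2^1 · 3021, so s = 1 and d = 3021.
Repeated squaring mod 6043: 4697^1 ≡ 4697, 4697^2 ≡ 4859, 4697^4 ≡ 5923, 4697^8 ≡ 2314, 4697^16 ≡ 498, 4697^32 ≡ 241, 4697^64 ≡ 3694, 4697^128 ≡ 542, 4697^256 ≡ 3700, 4697^512 ≡ 2605, 4697^1024 ≡ 5779, 4697^2048 ≡ 3223.
3021 = 2048 + 512 + 256 + 128 + 64 + 8 + 4 + 1, so 4697^3021 ≡ 3223·2605·3700·542·3694·2314·5923·4697 ≡ 1 (mod 6043).
x_0 = 4697^3021 mod 6043 = 1.
x_0 = 1, so 4697 is not a witness.

no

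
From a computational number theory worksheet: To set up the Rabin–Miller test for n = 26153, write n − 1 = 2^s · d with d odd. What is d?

Halving: 26152 → 13076 → 6538 → 3269; 3269 is odd.
So 26152 = 2^3 · 3269.

3269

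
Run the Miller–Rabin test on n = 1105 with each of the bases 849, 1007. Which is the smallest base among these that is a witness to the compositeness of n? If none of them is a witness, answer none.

none

n − 1 = 1104 = 2^4 · 69, so s = 4 and d = 69.
Base 849: x_0 = 849^69 mod 1105 = 1104. x_0 = 1104 ≡ −1, so 849 is not a witness.
Base 1007: x_0 = 1007^69 mod 1105 = 837. x_0 is neither 1 nor 1104, so continue squaring. x_1 = 837^2 mod 1105 = 1104. x_1 ≡ −1, so 1007 is not a witness.
No listed base is a witness for 1105.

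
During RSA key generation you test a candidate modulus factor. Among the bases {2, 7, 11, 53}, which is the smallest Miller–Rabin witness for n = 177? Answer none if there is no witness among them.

n − 1 = 176 = 2^4 · 11, so s = 4 and d = 11.
Base 2: x_0 = 2^11 mod 177 = 101. x_0 is neither 1 nor 176, so continue squaring. x_1 = 101^2 mod 177 = 112. x_2 = 112^2 mod 177 = 154. x_3 = 154^2 mod 177 = 175. Reached i = s−1 = 3 without hitting −1: 2 is a Miller–Rabin witness and 177 is composite.
Base 7: x_0 = 7^11 mod 177 = 94. x_0 is neither 1 nor 176, so continue squaring. x_1 = 94^2 mod 177 = 163. x_2 = 163^2 mod 177 = 19. x_3 = 19^2 mod 177 = 7. Reached i = s−1 = 3 without hitting −1: 7 is a Miller–Rabin witness and 177 is composite.
Base 11: x_0 = 11^11 mod 177 = 77. x_0 is neither 1 nor 176, so continue squaring. x_1 = 77^2 mod 177 = 88. x_2 = 88^2 mod 177 = 133. x_3 = 133^2 mod 177 = 166. Reached i = s−1 = 3 without hitting −1: 11 is a Miller–Rabin witness and 177 is composite.
Base 53: x_0 = 53^11 mod 177 = 80. x_0 is neither 1 nor 176, so continue squaring. x_1 = 80^2 mod 177 = 28. x_2 = 28^2 mod 177 = 76. x_3 = 76^2 mod 177 = 112. Reached i = s−1 = 3 without hitting −1: 53 is a Miller–Rabin witness and 177 is composite.
The smallest witness among the given bases is 2.

2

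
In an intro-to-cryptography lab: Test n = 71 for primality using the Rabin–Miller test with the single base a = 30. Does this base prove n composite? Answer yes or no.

n − 1 = 70 = 2^1 · 35, so s = 1 and d = 35.
x_0 = 30^35 mod 71 = 1.
x_0 = 1, so 30 is not a witness.

no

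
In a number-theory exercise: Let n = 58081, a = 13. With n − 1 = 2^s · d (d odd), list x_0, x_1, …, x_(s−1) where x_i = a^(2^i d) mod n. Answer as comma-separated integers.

n − 1 = 58080 = 2^5 · 1815, so s = 5 and d = 1815.
x_0 = 13^1815 mod 58081 = 7154.
x_1 = 7154^2 mod 58081 = 10355.
x_2 = 10355^2 mod 58081 = 8499.
x_3 = 8499^2 mod 58081 = 38318.
x_4 = 38318^2 mod 58081 = 39525.

7154, 10355, 8499, 38318, 39525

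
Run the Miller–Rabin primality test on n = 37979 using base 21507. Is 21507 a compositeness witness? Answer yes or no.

yes

n − 1 = 37978 = 2^1 · 18989, so s = 1 and d = 18989.
Repeated squaring mod 37979: 21507^1 ≡ 21507, 21507^2 ≡ 4808, 21507^4 ≡ 25632, 21507^8 ≡ 703, 21507^16 ≡ 482, 21507^32 ≡ 4450, 21507^64 ≡ 15441, 21507^128 ≡ 30298, 21507^256 ≡ 16374, 21507^512 ≡ 14115, 21507^1024 ≡ 33370, 21507^2048 ≡ 12620, 21507^4096 ≡ 18453, 21507^8192 ≡ 31474, 21507^16384 ≡ 6419.
18989 = 16384 + 2048 + 512 + 32 + 8 + 4 + 1, so 21507^18989 ≡ 6419·12620·14115·4450·703·25632·21507 ≡ 14483 (mod 37979).
x_0 = 21507^18989 mod 37979 = 14483.
x_0 ∉ {1, 37978} and s = 1, so 21507 is a Miller–Rabin witness and 37979 is composite.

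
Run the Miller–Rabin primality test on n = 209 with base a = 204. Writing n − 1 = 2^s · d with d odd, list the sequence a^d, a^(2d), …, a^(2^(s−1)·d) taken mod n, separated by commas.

n − 1 = 208 = 2^4 · 13, so s = 4 and d = 13.
x_0 = 204^13 mod 209 = 40.
x_1 = 40^2 mod 209 = 137.
x_2 = 137^2 mod 209 = 168.
x_3 = 168^2 mod 209 = 9.

40, 137, 168, 9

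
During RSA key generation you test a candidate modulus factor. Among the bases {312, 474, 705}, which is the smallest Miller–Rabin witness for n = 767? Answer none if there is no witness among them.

n − 1 = 766 = 2^1 · 383, so s = 1 and d = 383.
Base 312: x_0 = 312^383 mod 767 = 728. x_0 ∉ {1, 766} and s = 1, so 312 is a Miller–Rabin witness and 767 is composite.
Base 474: x_0 = 474^383 mod 767 = 349. x_0 ∉ {1, 766} and s = 1, so 474 is a Miller–Rabin witness and 767 is composite.
Base 705: x_0 = 705^383 mod 767 = 451. x_0 ∉ {1, 766} and s = 1, so 705 is a Miller–Rabin witness and 767 is composite.
The smallest witness among the given bases is 312.

312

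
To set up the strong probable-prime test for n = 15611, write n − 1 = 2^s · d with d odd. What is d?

7805

Halving: 15610 → 7805; 7805 is odd.
So 15610 = 2^1 · 7805.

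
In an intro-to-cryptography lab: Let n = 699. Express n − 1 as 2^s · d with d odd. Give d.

Halving: 698 → 349; 349 is odd.
So 698 = 2^1 · 349.

349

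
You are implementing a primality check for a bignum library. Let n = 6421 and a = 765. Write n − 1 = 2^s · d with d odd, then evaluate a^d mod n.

n − 1 = 6420 = 2^2 · 1605, so s = 2 and d = 1605.
765^1605 mod 6421 = 825.

825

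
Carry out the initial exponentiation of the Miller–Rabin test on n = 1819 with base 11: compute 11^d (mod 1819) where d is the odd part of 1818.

1180

n − 1 = 1818 = 2^1 · 909, so s = 1 and d = 909.
Repeated squaring mod 1819: 11^1 ≡ 11, 11^2 ≡ 121, 11^4 ≡ 89, 11^8 ≡ 645, 11^16 ≡ 1293, 11^32 ≡ 188, 11^64 ≡ 783, 11^128 ≡ 86, 11^256 ≡ 120, 11^512 ≡ 1667.
909 = 512 + 256 + 128 + 8 + 4 + 1, so 11^909 ≡ 1667·120·86·645·89·11 ≡ 1180 (mod 1819).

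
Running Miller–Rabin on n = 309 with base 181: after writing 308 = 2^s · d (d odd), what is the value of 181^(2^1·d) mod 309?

n − 1 = 308 = 2^2 · 77, so s = 2 and d = 77.
Repeated squaring mod 309: 181^1 ≡ 181, 181^2 ≡ 7, 181^4 ≡ 49, 181^8 ≡ 238, 181^16 ≡ 97, 181^32 ≡ 139, 181^64 ≡ 163.
77 = 64 + 8 + 4 + 1, so 181^77 ≡ 163·238·49·181 ≡ 211 (mod 309).
x_0 = 211.
x_1 = 211^2 mod 309 = 25.

25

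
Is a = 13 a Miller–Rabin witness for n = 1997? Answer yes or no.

n − 1 = 1996 = 2^2 · 499, so s = 2 and d = 499.
Repeated squaring mod 1997: 13^1 ≡ 13, 13^2 ≡ 169, 13^4 ≡ 603, 13^8 ≡ 155, 13^16 ≡ 61, 13^32 ≡ 1724, 13^64 ≡ 640, 13^128 ≡ 215, 13^256 ≡ 294.
499 = 256 + 128 + 64 + 32 + 16 + 2 + 1, so 13^499 ≡ 294·215·640·1724·61·169·13 ≡ 412 (mod 1997).
x_0 = 13^499 mod 1997 = 412.
x_0 is neither 1 nor 1996, so continue squaring.
x_1 = 412^2 mod 1997 = 1996.
x_1 ≡ −1, so 13 is not a witness.

no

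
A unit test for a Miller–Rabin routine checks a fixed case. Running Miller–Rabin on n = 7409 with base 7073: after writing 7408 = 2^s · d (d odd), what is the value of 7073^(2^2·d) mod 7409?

7197

n − 1 = 7408 = 2^4 · 463, so s = 4 and d = 463.
Repeated squaring mod 7409: 7073^1 ≡ 7073, 7073^2 ≡ 1761, 7073^4 ≡ 4159, 7073^8 ≡ 4675, 7073^16 ≡ 6484, 7073^32 ≡ 3590, 7073^64 ≡ 3849, 7073^128 ≡ 4210, 7073^256 ≡ 1772.
463 = 256 + 128 + 64 + 8 + 4 + 2 + 1, so 7073^463 ≡ 1772·4210·3849·4675·4159·1761·7073 ≡ 3911 (mod 7409).
x_0 = 3911.
x_1 = 3911^2 mod 7409 = 3745.
x_2 = 3745^2 mod 7409 = 7197.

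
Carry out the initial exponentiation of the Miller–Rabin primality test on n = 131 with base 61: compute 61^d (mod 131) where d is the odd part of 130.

n − 1 = 130 = 2^1 · 65, so s = 1 and d = 65.
Repeated squaring mod 131: 61^1 ≡ 61, 61^2 ≡ 53, 61^4 ≡ 58, 61^8 ≡ 89, 61^16 ≡ 61, 61^32 ≡ 53, 61^64 ≡ 58.
65 = 64 + 1, so 61^65 ≡ 58·61 ≡ 1 (mod 131).

1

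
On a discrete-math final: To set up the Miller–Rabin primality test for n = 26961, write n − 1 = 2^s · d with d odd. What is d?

Halving: 26960 → 13480 → 6740 → 3370 → 1685; 1685 is odd.
So 26960 = 2^4 · 1685.

1685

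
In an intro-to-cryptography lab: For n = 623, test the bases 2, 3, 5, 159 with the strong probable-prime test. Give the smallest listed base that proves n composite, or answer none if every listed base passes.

n − 1 = 622 = 2^1 · 311, so s = 1 and d = 311.
Base 2: x_0 = 2^311 mod 623 = 186. x_0 ∉ {1, 622} and s = 1, so 2 is a Miller–Rabin witness and 623 is composite.
Base 3: x_0 = 3^311 mod 623 = 418. x_0 ∉ {1, 622} and s = 1, so 3 is a Miller–Rabin witness and 623 is composite.
Base 5: x_0 = 5^311 mod 623 = 570. x_0 ∉ {1, 622} and s = 1, so 5 is a Miller–Rabin witness and 623 is composite.
Base 159: x_0 = 159^311 mod 623 = 451. x_0 ∉ {1, 622} and s = 1, so 159 is a Miller–Rabin witness and 623 is composite.
The smallest witness among the given bases is 2.

2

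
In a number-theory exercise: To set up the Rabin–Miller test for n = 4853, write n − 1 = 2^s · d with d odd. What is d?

Halving: 4852 → 2426 → 1213; 1213 is odd.
So 4852 = 2^2 · 1213.

1213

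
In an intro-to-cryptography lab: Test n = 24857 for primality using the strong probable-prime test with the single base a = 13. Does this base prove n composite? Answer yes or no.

n − 1 = 24856 = 2^3 · 3107, so s = 3 and d = 3107.
Repeated squaring mod 24857: 13^1 ≡ 13, 13^2 ≡ 169, 13^4 ≡ 3704, 13^8 ≡ 23409, 13^16 ≡ 8716, 13^32 ≡ 5664, 13^64 ≡ 15366, 13^128 ≡ 22170, 13^256 ≡ 11439, 13^512 ≡ 3473, 13^1024 ≡ 6084, 13^2048 ≡ 2983.
3107 = 2048 + 1024 + 32 + 2 + 1, so 13^3107 ≡ 2983·6084·5664·169·13 ≡ 3128 (mod 24857).
x_0 = 13^3107 mod 24857 = 3128.
x_0 is neither 1 nor 24856, so continue squaring.
x_1 = 3128^2 mod 24857 = 15583.
x_2 = 15583^2 mod 24857 = 1856.
Reached i = s−1 = 2 without hitting −1: 13 is a Miller–Rabin witness and 24857 is composite.

yes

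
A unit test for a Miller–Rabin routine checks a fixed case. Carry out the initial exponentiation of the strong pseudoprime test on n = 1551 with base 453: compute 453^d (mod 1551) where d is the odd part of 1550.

n − 1 = 1550 = 2^1 · 775, so s = 1 and d = 775.
453^775 mod 1551 = 219.

219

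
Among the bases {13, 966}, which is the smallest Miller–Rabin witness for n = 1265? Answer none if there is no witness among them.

n − 1 = 1264 = 2^4 · 79, so s = 4 and d = 79.
Base 13: x_0 = 13^79 mod 1265 = 1227. x_0 is neither 1 nor 1264, so continue squaring. x_1 = 1227^2 mod 1265 = 179. x_2 = 179^2 mod 1265 = 416. x_3 = 416^2 mod 1265 = 1016. Reached i = s−1 = 3 without hitting −1: 13 is a Miller–Rabin witness and 1265 is composite.
Base 966: x_0 = 966^79 mod 1265 = 621. x_0 is neither 1 nor 1264, so continue squaring. x_1 = 621^2 mod 1265 = 1081. x_2 = 1081^2 mod 1265 = 966. x_3 = 966^2 mod 1265 = 851. Reached i = s−1 = 3 without hitting −1: 966 is a Miller–Rabin witness and 1265 is composite.
The smallest witness among the given bases is 13.

13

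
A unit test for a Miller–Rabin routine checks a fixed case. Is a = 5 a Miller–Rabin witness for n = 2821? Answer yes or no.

yes

n − 1 = 2820 = 2^2 · 705, so s = 2 and d = 705.
By repeated squaring, 5^705 ≡ 993 (mod 2821).
x_0 = 5^705 mod 2821 = 993.
x_0 is neither 1 nor 2820, so continue squaring.
x_1 = 993^2 mod 2821 = 1520.
Reached i = s−1 = 1 without hitting −1: 5 is a Miller–Rabin witness and 2821 is composite.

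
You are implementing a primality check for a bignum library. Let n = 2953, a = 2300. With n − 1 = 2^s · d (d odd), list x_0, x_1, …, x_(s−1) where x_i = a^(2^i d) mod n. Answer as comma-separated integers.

1, 1, 1

n − 1 = 2952 = 2^3 · 369, so s = 3 and d = 369.
x_0 = 2300^369 mod 2953 = 1.
x_1 = 1^2 mod 2953 = 1.
x_2 = 1^2 mod 2953 = 1.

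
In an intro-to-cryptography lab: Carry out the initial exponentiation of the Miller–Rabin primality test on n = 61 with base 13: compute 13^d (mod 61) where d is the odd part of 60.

1

n − 1 = 60 = 2^2 · 15, so s = 2 and d = 15.
Repeated squaring mod 61: 13^1 ≡ 13, 13^2 ≡ 47, 13^4 ≡ 13, 13^8 ≡ 47.
15 = 8 + 4 + 2 + 1, so 13^15 ≡ 47·13·47·13 ≡ 1 (mod 61).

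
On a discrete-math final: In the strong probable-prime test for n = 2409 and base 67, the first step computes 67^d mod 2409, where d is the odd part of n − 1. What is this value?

n − 1 = 2408 = 2^3 · 301, so s = 3 and d = 301.
Repeated squaring mod 2409: 67^1 ≡ 67, 67^2 ≡ 2080, 67^4 ≡ 2245, 67^8 ≡ 397, 67^16 ≡ 1024, 67^32 ≡ 661, 67^64 ≡ 892, 67^128 ≡ 694, 67^256 ≡ 2245.
301 = 256 + 32 + 8 + 4 + 1, so 67^301 ≡ 2245·661·397·2245·67 ≡ 463 (mod 2409).

463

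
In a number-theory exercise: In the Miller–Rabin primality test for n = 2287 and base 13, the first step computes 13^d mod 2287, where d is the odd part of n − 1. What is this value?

1

n − 1 = 2286 = 2^1 · 1143, so s = 1 and d = 1143.
13^1143 mod 2287 = 1.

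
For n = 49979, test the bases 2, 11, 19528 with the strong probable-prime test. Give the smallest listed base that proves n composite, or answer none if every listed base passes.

n − 1 = 49978 = 2^1 · 24989, so s = 1 and d = 24989.
Base 2: x_0 = 2^24989 mod 49979 = 39954. x_0 ∉ {1, 49978} and s = 1, so 2 is a Miller–Rabin witness and 49979 is composite.
Base 11: x_0 = 11^24989 mod 49979 = 40127. x_0 ∉ {1, 49978} and s = 1, so 11 is a Miller–Rabin witness and 49979 is composite.
Base 19528: x_0 = 19528^24989 mod 49979 = 43080. x_0 ∉ {1, 49978} and s = 1, so 19528 is a Miller–Rabin witness and 49979 is composite.
The smallest witness among the given bases is 2.

2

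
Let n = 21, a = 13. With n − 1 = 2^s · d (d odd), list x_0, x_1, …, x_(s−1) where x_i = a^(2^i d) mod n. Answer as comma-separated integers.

n − 1 = 20 = 2^2 · 5, so s = 2 and d = 5.
x_0 = 13^5 mod 21 = 13.
x_1 = 13^2 mod 21 = 1.

13, 1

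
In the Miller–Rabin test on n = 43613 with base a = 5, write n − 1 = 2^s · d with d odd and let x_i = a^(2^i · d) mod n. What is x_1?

n − 1 = 43612 = 2^2 · 10903, so s = 2 and d = 10903.
x_0 = 5^10903 mod 43613 = 30443.
x_1 = 30443^2 mod 43613 = 43612.

43612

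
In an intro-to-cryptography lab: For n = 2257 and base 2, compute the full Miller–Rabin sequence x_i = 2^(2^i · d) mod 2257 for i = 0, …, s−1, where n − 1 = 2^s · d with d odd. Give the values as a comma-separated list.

n − 1 = 2256 = 2^4 · 141, so s = 4 and d = 141.
x_0 = 2^141 mod 2257 = 643.
x_1 = 643^2 mod 2257 = 418.
x_2 = 418^2 mod 2257 = 935.
x_3 = 935^2 mod 2257 = 766.

643, 418, 935, 766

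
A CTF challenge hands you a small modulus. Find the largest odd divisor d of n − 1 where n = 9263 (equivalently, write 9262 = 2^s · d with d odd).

Halving: 9262 → 4631; 4631 is odd.
So 9262 = 2^1 · 4631.

4631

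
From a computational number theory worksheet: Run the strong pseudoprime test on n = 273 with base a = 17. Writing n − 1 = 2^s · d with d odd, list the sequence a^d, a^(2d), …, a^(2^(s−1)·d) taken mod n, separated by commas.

257, 256, 16, 256

n − 1 = 272 = 2^4 · 17, so s = 4 and d = 17.
x_0 = 17^17 mod 273 = 257.
x_1 = 257^2 mod 273 = 256.
x_2 = 256^2 mod 273 = 16.
x_3 = 16^2 mod 273 = 256.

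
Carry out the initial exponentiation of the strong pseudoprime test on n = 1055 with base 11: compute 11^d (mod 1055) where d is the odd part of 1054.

n − 1 = 1054 = 2^1 · 527, so s = 1 and d = 527.
11^527 mod 1055 = 121.

121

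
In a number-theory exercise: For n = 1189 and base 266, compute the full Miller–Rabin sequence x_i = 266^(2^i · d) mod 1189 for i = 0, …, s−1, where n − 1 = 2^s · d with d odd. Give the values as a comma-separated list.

1140, 23

n − 1 = 1188 = 2^2 · 297, so s = 2 and d = 297.
x_0 = 266^297 mod 1189 = 1140.
x_1 = 1140^2 mod 1189 = 23.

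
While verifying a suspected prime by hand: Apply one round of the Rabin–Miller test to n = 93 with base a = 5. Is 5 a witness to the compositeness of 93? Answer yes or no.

n − 1 = 92 = 2^2 · 23, so s = 2 and d = 23.
Repeated squaring mod 93: 5^1 ≡ 5, 5^2 ≡ 25, 5^4 ≡ 67, 5^8 ≡ 25, 5^16 ≡ 67.
23 = 16 + 4 + 2 + 1, so 5^23 ≡ 67·67·25·5 ≡ 56 (mod 93).
x_0 = 5^23 mod 93 = 56.
x_0 is neither 1 nor 92, so continue squaring.
x_1 = 56^2 mod 93 = 67.
Reached i = s−1 = 1 without hitting −1: 5 is a Miller–Rabin witness and 93 is composite.

yes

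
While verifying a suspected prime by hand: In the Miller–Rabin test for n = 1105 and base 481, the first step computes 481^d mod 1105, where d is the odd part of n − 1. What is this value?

286

n − 1 = 1104 = 2^4 · 69, so s = 4 and d = 69.
481^69 mod 1105 = 286.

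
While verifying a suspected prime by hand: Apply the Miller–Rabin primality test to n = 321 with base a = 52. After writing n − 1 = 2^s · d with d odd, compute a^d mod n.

76

n − 1 = 320 = 2^6 · 5, so s = 6 and d = 5.
Repeated squaring mod 321: 52^1 ≡ 52, 52^2 ≡ 136, 52^4 ≡ 199.
5 = 4 + 1, so 52^5 ≡ 199·52 ≡ 76 (mod 321).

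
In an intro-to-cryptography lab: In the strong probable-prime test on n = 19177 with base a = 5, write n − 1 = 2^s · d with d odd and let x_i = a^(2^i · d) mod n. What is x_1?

17149

n − 1 = 19176 = 2^3 · 2397, so s = 3 and d = 2397.
x_0 = 5^2397 mod 19177 = 633.
x_1 = 633^2 mod 19177 = 17149.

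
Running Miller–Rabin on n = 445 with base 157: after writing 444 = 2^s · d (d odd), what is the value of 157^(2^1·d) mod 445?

174

n − 1 = 444 = 2^2 · 111, so s = 2 and d = 111.
Repeated squaring mod 445: 157^1 ≡ 157, 157^2 ≡ 174, 157^4 ≡ 16, 157^8 ≡ 256, 157^16 ≡ 121, 157^32 ≡ 401, 157^64 ≡ 156.
111 = 64 + 32 + 8 + 4 + 2 + 1, so 157^111 ≡ 156·401·256·16·174·157 ≡ 288 (mod 445).
x_0 = 288.
x_1 = 288^2 mod 445 = 174.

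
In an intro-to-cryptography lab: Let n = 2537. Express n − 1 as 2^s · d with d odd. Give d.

Halving: 2536 → 1268 → 634 → 317; 317 is odd.
So 2536 = 2^3 · 317.

317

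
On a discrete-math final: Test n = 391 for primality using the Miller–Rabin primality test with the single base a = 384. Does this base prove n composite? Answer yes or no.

yes

n − 1 = 390 = 2^1 · 195, so s = 1 and d = 195.
x_0 = 384^195 mod 391 = 150.
x_0 ∉ {1, 390} and s = 1, so 384 is a Miller–Rabin witness and 391 is composite.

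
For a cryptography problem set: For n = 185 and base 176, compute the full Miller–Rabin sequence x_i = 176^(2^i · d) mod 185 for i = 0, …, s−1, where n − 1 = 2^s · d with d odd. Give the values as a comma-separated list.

n − 1 = 184 = 2^3 · 23, so s = 3 and d = 23.
x_0 = 176^23 mod 185 = 151.
x_1 = 151^2 mod 185 = 46.
x_2 = 46^2 mod 185 = 81.

151, 46, 81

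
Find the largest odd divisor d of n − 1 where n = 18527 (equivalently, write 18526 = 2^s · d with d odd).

9263

Halving: 18526 → 9263; 9263 is odd.
So 18526 = 2^1 · 9263.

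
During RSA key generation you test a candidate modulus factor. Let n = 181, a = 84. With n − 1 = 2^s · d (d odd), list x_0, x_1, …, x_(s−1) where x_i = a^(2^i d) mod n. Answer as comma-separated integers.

n − 1 = 180 = 2^2 · 45, so s = 2 and d = 45.
x_0 = 84^45 mod 181 = 162.
x_1 = 162^2 mod 181 = 180.

162, 180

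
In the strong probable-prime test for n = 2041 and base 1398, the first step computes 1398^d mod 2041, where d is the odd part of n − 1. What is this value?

850

n − 1 = 2040 = 2^3 · 255, so s = 3 and d = 255.
By repeated squaring, 1398^255 ≡ 850 (mod 2041).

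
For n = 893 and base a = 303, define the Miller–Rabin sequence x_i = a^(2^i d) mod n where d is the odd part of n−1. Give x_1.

n − 1 = 892 = 2^2 · 223, so s = 2 and d = 223.
x_0 = 303^223 mod 893 = 531.
x_1 = 531^2 mod 893 = 666.

666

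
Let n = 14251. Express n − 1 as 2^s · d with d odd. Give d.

7125

Halving: 14250 → 7125; 7125 is odd.
So 14250 = 2^1 · 7125.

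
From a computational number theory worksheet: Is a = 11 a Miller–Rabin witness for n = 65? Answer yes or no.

yes

n − 1 = 64 = 2^6 · 1, so s = 6 and d = 1.
x_0 = 11^1 mod 65 = 11.
x_0 is neither 1 nor 64, so continue squaring.
x_1 = 11^2 mod 65 = 56.
x_2 = 56^2 mod 65 = 16.
x_3 = 16^2 mod 65 = 61.
x_4 = 61^2 mod 65 = 16.
x_5 = 16^2 mod 65 = 61.
Reached i = s−1 = 5 without hitting −1: 11 is a Miller–Rabin witness and 65 is composite.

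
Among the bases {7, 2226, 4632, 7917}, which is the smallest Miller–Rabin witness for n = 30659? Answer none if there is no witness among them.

7

n − 1 = 30658 = 2^1 · 15329, so s = 1 and d = 15329.
Base 7: x_0 = 7^15329 mod 30659 = 23042. x_0 ∉ {1, 30658} and s = 1, so 7 is a Miller–Rabin witness and 30659 is composite.
Base 2226: x_0 = 2226^15329 mod 30659 = 27378. x_0 ∉ {1, 30658} and s = 1, so 2226 is a Miller–Rabin witness and 30659 is composite.
Base 4632: x_0 = 4632^15329 mod 30659 = 23417. x_0 ∉ {1, 30658} and s = 1, so 4632 is a Miller–Rabin witness and 30659 is composite.
Base 7917: x_0 = 7917^15329 mod 30659 = 8755. x_0 ∉ {1, 30658} and s = 1, so 7917 is a Miller–Rabin witness and 30659 is composite.
The smallest witness among the given bases is 7.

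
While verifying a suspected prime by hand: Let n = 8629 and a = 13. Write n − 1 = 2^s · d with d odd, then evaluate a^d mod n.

n − 1 = 8628 = 2^2 · 2157, so s = 2 and d = 2157.
Repeated squaring mod 8629: 13^1 ≡ 13, 13^2 ≡ 169, 13^4 ≡ 2674, 13^8 ≡ 5464, 13^16 ≡ 7585, 13^32 ≡ 2682, 13^64 ≡ 5167, 13^128 ≡ 8392, 13^256 ≡ 4395, 13^512 ≡ 4323, 13^1024 ≡ 6544, 13^2048 ≡ 6838.
2157 = 2048 + 64 + 32 + 8 + 4 + 1, so 13^2157 ≡ 6838·5167·2682·5464·2674·13 ≡ 1 (mod 8629).

1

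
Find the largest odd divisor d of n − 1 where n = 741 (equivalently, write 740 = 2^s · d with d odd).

185

Halving: 740 → 370 → 185; 185 is odd.
So 740 = 2^2 · 185.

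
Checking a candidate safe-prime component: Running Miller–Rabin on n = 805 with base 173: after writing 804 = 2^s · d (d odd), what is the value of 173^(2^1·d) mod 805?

n − 1 = 804 = 2^2 · 201, so s = 2 and d = 201.
x_0 = 173^201 mod 805 = 118.
x_1 = 118^2 mod 805 = 239.

239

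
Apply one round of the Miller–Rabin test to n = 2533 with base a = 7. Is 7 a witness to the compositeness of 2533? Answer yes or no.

yes

n − 1 = 2532 = 2^2 · 633, so s = 2 and d = 633.
x_0 = 7^633 mod 2533 = 877.
x_0 is neither 1 nor 2532, so continue squaring.
x_1 = 877^2 mod 2533 = 1630.
Reached i = s−1 = 1 without hitting −1: 7 is a Miller–Rabin witness and 2533 is composite.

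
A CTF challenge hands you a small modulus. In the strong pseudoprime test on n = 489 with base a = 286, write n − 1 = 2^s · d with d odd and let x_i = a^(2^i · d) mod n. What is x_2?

40

n − 1 = 488 = 2^3 · 61, so s = 3 and d = 61.
x_0 = 286^61 mod 489 = 451.
x_1 = 451^2 mod 489 = 466.
x_2 = 466^2 mod 489 = 40.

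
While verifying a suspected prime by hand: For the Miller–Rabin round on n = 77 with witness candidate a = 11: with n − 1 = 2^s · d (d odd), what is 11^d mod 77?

n − 1 = 76 = 2^2 · 19, so s = 2 and d = 19.
11^19 mod 77 = 11.

11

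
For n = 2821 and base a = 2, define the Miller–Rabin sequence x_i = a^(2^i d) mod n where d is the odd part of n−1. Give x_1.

n − 1 = 2820 = 2^2 · 705, so s = 2 and d = 705.
Repeated squaring mod 2821: 2^1 ≡ 2, 2^2 ≡ 4, 2^4 ≡ 16, 2^8 ≡ 256, 2^16 ≡ 653, 2^32 ≡ 438, 2^64 ≡ 16, 2^128 ≡ 256, 2^256 ≡ 653, 2^512 ≡ 438.
705 = 512 + 128 + 64 + 1, so 2^705 ≡ 438·256·16·2 ≡ 2605 (mod 2821).
x_0 = 2605.
x_1 = 2605^2 mod 2821 = 1520.

1520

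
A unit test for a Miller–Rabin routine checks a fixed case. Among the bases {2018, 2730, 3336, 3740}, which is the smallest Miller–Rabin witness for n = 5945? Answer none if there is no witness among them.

2730

n − 1 = 5944 = 2^3 · 743, so s = 3 and d = 743.
Base 2018: x_0 = 2018^743 mod 5945 = 3927. x_0 is neither 1 nor 5944, so continue squaring. x_1 = 3927^2 mod 5945 = 5944. x_1 ≡ −1, so 2018 is not a witness.
Base 2730: x_0 = 2730^743 mod 5945 = 1715. x_0 is neither 1 nor 5944, so continue squaring. x_1 = 1715^2 mod 5945 = 4395. x_2 = 4395^2 mod 5945 = 720. Reached i = s−1 = 2 without hitting −1: 2730 is a Miller–Rabin witness and 5945 is composite.
Base 3336: x_0 = 3336^743 mod 5945 = 2611. x_0 is neither 1 nor 5944, so continue squaring. x_1 = 2611^2 mod 5945 = 4351. x_2 = 4351^2 mod 5945 = 2321. Reached i = s−1 = 2 without hitting −1: 3336 is a Miller–Rabin witness and 5945 is composite.
Base 3740: x_0 = 3740^743 mod 5945 = 2000. x_0 is neither 1 nor 5944, so continue squaring. x_1 = 2000^2 mod 5945 = 4960. x_2 = 4960^2 mod 5945 = 1190. Reached i = s−1 = 2 without hitting −1: 3740 is a Miller–Rabin witness and 5945 is composite.
The smallest witness among the given bases is 2730.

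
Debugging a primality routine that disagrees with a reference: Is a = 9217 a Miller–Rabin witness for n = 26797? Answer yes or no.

n − 1 = 26796 = 2^2 · 6699, so s = 2 and d = 6699.
Repeated squaring mod 26797: 9217^1 ≡ 9217, 9217^2 ≡ 6599, 9217^4 ≡ 1676, 9217^8 ≡ 22088, 9217^16 ≡ 13562, 9217^32 ≡ 20033, 9217^64 ≡ 9217, 9217^128 ≡ 6599, 9217^256 ≡ 1676, 9217^512 ≡ 22088, 9217^1024 ≡ 13562, 9217^2048 ≡ 20033, 9217^4096 ≡ 9217.
6699 = 4096 + 2048 + 512 + 32 + 8 + 2 + 1, so 9217^6699 ≡ 9217·20033·22088·20033·22088·6599·9217 ≡ 1 (mod 26797).
x_0 = 9217^6699 mod 26797 = 1.
x_0 = 1, so 9217 is not a witness.

no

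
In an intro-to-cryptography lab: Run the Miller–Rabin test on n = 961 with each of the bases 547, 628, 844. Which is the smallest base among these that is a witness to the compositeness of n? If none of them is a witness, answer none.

n − 1 = 960 = 2^6 · 15, so s = 6 and d = 15.
Base 547: x_0 = 547^15 mod 961 = 1. x_0 = 1, so 547 is not a witness.
Base 628: x_0 = 628^15 mod 961 = 1. x_0 = 1, so 628 is not a witness.
Base 844: x_0 = 844^15 mod 961 = 1. x_0 = 1, so 844 is not a witness.
No listed base is a witness for 961.

none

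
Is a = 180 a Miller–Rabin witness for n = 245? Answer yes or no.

yes

n − 1 = 244 = 2^2 · 61, so s = 2 and d = 61.
x_0 = 180^61 mod 245 = 40.
x_0 is neither 1 nor 244, so continue squaring.
x_1 = 40^2 mod 245 = 130.
Reached i = s−1 = 1 without hitting −1: 180 is a Miller–Rabin witness and 245 is composite.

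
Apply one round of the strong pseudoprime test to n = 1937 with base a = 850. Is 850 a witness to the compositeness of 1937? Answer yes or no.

n − 1 = 1936 = 2^4 · 121, so s = 4 and d = 121.
Repeated squaring mod 1937: 850^1 ≡ 850, 850^2 ≡ 1936, 850^4 ≡ 1, 850^8 ≡ 1, 850^16 ≡ 1, 850^32 ≡ 1, 850^64 ≡ 1.
121 = 64 + 32 + 16 + 8 + 1, so 850^121 ≡ 1·1·1·1·850 ≡ 850 (mod 1937).
x_0 = 850^121 mod 1937 = 850.
x_0 is neither 1 nor 1936, so continue squaring.
x_1 = 850^2 mod 1937 = 1936.
x_1 ≡ −1, so 850 is not a witness.

no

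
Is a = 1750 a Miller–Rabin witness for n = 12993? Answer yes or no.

n − 1 = 12992 = 2^6 · 203, so s = 6 and d = 203.
x_0 = 1750^203 mod 12993 = 4468.
x_0 is neither 1 nor 12992, so continue squaring.
x_1 = 4468^2 mod 12993 = 5776.
x_2 = 5776^2 mod 12993 = 9145.
x_3 = 9145^2 mod 12993 = 8077.
x_4 = 8077^2 mod 12993 = 76.
x_5 = 76^2 mod 12993 = 5776.
Reached i = s−1 = 5 without hitting −1: 1750 is a Miller–Rabin witness and 12993 is composite.

yes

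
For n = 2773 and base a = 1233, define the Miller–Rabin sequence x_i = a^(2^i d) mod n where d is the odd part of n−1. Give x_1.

1071

n − 1 = 2772 = 2^2 · 693, so s = 2 and d = 693.
Repeated squaring mod 2773: 1233^1 ≡ 1233, 1233^2 ≡ 685, 1233^4 ≡ 588, 1233^8 ≡ 1892, 1233^16 ≡ 2494, 1233^32 ≡ 197, 1233^64 ≡ 2760, 1233^128 ≡ 169, 1233^256 ≡ 831, 1233^512 ≡ 84.
693 = 512 + 128 + 32 + 16 + 4 + 1, so 1233^693 ≡ 84·169·197·2494·588·1233 ≡ 62 (mod 2773).
x_0 = 62.
x_1 = 62^2 mod 2773 = 1071.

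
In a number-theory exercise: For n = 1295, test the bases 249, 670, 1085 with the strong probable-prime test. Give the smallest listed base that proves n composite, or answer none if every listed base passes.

249

n − 1 = 1294 = 2^1 · 647, so s = 1 and d = 647.
Base 249: x_0 = 249^647 mod 1295 = 1269. x_0 ∉ {1, 1294} and s = 1, so 249 is a Miller–Rabin witness and 1295 is composite.
Base 670: x_0 = 670^647 mod 1295 = 990. x_0 ∉ {1, 1294} and s = 1, so 670 is a Miller–Rabin witness and 1295 is composite.
Base 1085: x_0 = 1085^647 mod 1295 = 700. x_0 ∉ {1, 1294} and s = 1, so 1085 is a Miller–Rabin witness and 1295 is composite.
The smallest witness among the given bases is 249.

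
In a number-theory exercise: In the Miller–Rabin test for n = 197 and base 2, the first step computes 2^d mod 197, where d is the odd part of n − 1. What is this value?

183

n − 1 = 196 = 2^2 · 49, so s = 2 and d = 49.
Repeated squaring mod 197: 2^1 ≡ 2, 2^2 ≡ 4, 2^4 ≡ 16, 2^8 ≡ 59, 2^16 ≡ 132, 2^32 ≡ 88.
49 = 32 + 16 + 1, so 2^49 ≡ 88·132·2 ≡ 183 (mod 197).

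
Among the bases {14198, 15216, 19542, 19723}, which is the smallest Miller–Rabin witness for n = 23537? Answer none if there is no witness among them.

n − 1 = 23536 = 2^4 · 1471, so s = 4 and d = 1471.
Base 14198: x_0 = 14198^1471 mod 23537 = 9439. x_0 is neither 1 nor 23536, so continue squaring. x_1 = 9439^2 mod 23537 = 7176. x_2 = 7176^2 mod 23537 = 19557. x_3 = 19557^2 mod 23537 = 23536. x_3 ≡ −1, so 14198 is not a witness.
Base 15216: x_0 = 15216^1471 mod 23537 = 23148. x_0 is neither 1 nor 23536, so continue squaring. x_1 = 23148^2 mod 23537 = 10099. x_2 = 10099^2 mod 23537 = 3980. x_3 = 3980^2 mod 23537 = 23536. x_3 ≡ −1, so 15216 is not a witness.
Base 19542: x_0 = 19542^1471 mod 23537 = 23148. x_0 is neither 1 nor 23536, so continue squaring. x_1 = 23148^2 mod 23537 = 10099. x_2 = 10099^2 mod 23537 = 3980. x_3 = 3980^2 mod 23537 = 23536. x_3 ≡ −1, so 19542 is not a witness.
Base 19723: x_0 = 19723^1471 mod 23537 = 19557. x_0 is neither 1 nor 23536, so continue squaring. x_1 = 19557^2 mod 23537 = 23536. x_1 ≡ −1, so 19723 is not a witness.
No listed base is a witness for 23537.

none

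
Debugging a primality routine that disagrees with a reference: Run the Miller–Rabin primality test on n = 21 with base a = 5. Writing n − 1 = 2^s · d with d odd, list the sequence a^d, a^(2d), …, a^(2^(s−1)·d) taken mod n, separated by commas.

n − 1 = 20 = 2^2 · 5, so s = 2 and d = 5.
x_0 = 5^5 mod 21 = 17.
x_1 = 17^2 mod 21 = 16.

17, 16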